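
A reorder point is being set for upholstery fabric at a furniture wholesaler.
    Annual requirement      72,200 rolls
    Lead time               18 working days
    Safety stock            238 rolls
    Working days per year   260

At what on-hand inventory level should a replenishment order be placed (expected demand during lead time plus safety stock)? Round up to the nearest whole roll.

Daily demand d = 72,200 / 260 = 277.692 rolls/day
Demand during lead time = 277.692 × 18 = 4,998.46
Reorder point = 4,998.46 + 238 = 5,236.46 → round up

5,237 rolls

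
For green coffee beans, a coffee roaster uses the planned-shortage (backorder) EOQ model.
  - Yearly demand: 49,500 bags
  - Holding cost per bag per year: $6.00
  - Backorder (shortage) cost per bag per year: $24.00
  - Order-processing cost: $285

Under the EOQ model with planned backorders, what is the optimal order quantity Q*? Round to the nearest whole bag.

2,424 bags

Q* = √(2DS/H) · √((H + b)/b)
   = √(2 × 49,500 × 285 / 6) · √((6 + 24) / 24)
   = 2,168.525 × 1.1180 ≈ 2,424.48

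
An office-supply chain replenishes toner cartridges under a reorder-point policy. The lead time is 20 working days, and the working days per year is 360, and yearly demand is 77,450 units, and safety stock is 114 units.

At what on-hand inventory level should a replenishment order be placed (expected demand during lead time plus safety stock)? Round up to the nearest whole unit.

Daily demand d = 77,450 / 360 = 215.139 units/day
Demand during lead time = 215.139 × 20 = 4,302.78
Reorder point = 4,302.78 + 114 = 4,416.78 → round up

4,417 units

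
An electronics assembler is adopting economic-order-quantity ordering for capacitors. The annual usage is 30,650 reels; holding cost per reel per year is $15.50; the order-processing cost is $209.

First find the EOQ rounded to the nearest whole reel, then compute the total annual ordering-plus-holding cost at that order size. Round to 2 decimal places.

Optimal lot size Q* = (2 × 30,650 × $209 / $15.5)^½ ≈ 909.15 → Q = 909 reels
Ordering: D/Q × S = 30,650/909 × $209 = $7,047.14
Holding:  Q/2 × H = 909/2 × $15.5 = $7,044.75
Total = $7,047.14 + $7,044.75 = $14,091.89

$14,091.89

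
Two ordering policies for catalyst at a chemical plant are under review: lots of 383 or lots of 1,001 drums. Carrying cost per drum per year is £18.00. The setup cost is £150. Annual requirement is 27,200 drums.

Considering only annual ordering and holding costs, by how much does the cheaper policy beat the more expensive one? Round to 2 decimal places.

£1,014.82

For each Q, cost = (D/Q)·S + (Q/2)·H.
TC(383) = (27,200/383)×150 + (383/2)×18 = £14,099.74
TC(1,001) = (27,200/1,001)×150 + (1,001/2)×18 = £13,084.92
Lots of 1,001 are cheaper by £1,014.82.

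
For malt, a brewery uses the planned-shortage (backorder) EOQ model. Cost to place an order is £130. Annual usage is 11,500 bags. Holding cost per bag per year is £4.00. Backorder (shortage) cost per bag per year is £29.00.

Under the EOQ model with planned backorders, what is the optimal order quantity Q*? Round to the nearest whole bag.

922 bags

Q* = √(2DS/H) · √((H + b)/b)
   = √(2 × 11,500 × 130 / 4) · √((4 + 29) / 29)
   = 864.581 × 1.0667 ≈ 922.28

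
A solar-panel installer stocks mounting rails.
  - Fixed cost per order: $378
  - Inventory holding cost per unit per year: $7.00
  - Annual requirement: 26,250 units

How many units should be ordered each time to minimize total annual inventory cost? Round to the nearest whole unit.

Optimal lot size Q* = (2 × 26,250 × $378 / $7)^½ ≈ 1,683.75

1,684 units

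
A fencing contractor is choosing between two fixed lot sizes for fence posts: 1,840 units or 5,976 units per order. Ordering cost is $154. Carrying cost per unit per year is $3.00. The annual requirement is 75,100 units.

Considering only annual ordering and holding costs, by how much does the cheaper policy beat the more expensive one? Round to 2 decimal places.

$1,853.76

For each Q, cost = (D/Q)·S + (Q/2)·H.
TC(1,840) = (75,100/1,840)×154 + (1,840/2)×3 = $9,045.54
TC(5,976) = (75,100/5,976)×154 + (5,976/2)×3 = $10,899.31
|ΔTC| = |$9,045.54 − $10,899.31| = $1,853.76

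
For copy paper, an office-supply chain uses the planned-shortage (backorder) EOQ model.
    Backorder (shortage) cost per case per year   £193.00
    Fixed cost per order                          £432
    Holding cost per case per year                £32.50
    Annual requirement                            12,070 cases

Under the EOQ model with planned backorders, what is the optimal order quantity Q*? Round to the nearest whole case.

612 cases

Q* = √(2DS/H) · √((H + b)/b)
   = √(2 × 12,070 × 432 / 32.5) · √((32.5 + 193) / 193)
   = 566.459 × 1.0809 ≈ 612.30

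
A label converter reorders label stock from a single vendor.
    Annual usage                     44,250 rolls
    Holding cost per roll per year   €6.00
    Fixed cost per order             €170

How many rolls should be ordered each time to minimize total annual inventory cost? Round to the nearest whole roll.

Q* = √(2·D·S / H) = √(2·44,250·170 / 6) = √2,507,500.0 ≈ 1,583.51

1,584 rolls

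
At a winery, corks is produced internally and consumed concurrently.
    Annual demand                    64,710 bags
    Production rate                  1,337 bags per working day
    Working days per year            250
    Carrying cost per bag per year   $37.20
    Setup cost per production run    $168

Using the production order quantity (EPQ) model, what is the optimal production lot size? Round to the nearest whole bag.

Daily demand d = 64,710/250 = 258.840; p = 1337; 1 − d/p = 0.80640
EPQ = √(2DS / (H(1 − d/p)))
    = √(2 × 64,710 × 168 / (37.2 × 0.80640)) ≈ 851.35

851 bags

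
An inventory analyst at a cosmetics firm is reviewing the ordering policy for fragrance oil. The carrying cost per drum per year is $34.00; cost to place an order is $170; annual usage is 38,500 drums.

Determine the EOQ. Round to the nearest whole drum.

620 drums

Q* = √(2·D·S / H) = √(2·38,500·170 / 34) = √385,000.0 ≈ 620.48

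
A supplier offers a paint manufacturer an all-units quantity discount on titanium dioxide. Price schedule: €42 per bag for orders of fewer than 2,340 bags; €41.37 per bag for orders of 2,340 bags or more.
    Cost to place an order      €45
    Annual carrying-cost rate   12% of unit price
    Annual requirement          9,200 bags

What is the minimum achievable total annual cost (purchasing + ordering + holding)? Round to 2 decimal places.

€386,589.27

H₁ = 12%×€42 = €5.0400;  H₂ = 12%×€41.37 = €4.9644
EOQ₁ = √(2×9,200×45/5.0400) = 405.32  (< 2,340, feasible at tier 1)
EOQ₂ = √(2×9,200×45/4.9644) = 408.40  (< 2,340 → use Q = 2,340 at tier-2 price)
TC(tier 1 (EOQ₁), Q≈405.3) = €388,442.82
TC(tier 2, Q≈2,340.0) = €386,589.27
Minimum at tier 2: €386,589.27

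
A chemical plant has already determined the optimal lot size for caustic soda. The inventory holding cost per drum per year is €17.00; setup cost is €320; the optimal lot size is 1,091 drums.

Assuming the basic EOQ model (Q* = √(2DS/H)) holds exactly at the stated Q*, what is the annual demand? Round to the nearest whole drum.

31,617 drums per year

From Q* = √(2DS/H) ⇒ Q*² = 2DS/H.
D = Q²H / (2S) = 1,091² × 17 / (2 × 320) = 31,616.84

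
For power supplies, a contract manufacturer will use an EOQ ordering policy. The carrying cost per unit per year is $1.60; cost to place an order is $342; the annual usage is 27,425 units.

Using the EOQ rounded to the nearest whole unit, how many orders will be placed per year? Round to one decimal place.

Q* = √(2·D·S / H) = √(2·27,425·342 / 1.6) = √11,724,187.5 ≈ 3,424.06 → Q = 3,424
Orders per year = D/Q = 27,425 / 3,424 = 8.010

8.0 orders per year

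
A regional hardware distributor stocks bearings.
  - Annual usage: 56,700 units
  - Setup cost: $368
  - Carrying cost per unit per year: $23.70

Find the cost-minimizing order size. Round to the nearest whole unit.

1,327 units

Optimal lot size Q* = (2 × 56,700 × $368 / $23.7)^½ ≈ 1,326.96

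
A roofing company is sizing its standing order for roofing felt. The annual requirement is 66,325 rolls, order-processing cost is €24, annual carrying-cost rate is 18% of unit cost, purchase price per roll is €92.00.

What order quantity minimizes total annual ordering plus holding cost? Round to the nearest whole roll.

Carrying cost H = €92 × 18% = €16.5600/roll/yr
Optimal lot size Q* = (2 × 66,325 × €24 / €16.56)^½ ≈ 438.46

438 rolls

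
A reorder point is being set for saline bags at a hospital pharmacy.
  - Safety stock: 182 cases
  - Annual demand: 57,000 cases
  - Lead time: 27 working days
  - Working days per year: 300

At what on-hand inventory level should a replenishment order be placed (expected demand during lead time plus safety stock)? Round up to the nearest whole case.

Daily demand d = 57,000 / 300 = 190.000 cases/day
Demand during lead time = 190.000 × 27 = 5,130.00
Reorder point = 5,130.00 + 182 = 5,312.00 → round up

5,312 cases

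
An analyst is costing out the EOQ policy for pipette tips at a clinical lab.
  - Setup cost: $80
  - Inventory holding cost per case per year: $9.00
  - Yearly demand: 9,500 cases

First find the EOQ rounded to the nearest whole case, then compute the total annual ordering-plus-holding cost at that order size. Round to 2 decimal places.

EOQ = √(2DS/H) = √(2 × 9,500 × 80 / 9)
    = √(168,888.89) ≈ 410.96 → Q = 411 cases
Orders/yr = 9,500/411 = 23.114; ordering cost = 23.114 × $80 = $1,849.15
Average inventory = 411/2 = 205.5; holding cost = 205.5 × $9 = $1,849.50
Total = $1,849.15 + $1,849.50 = $3,698.65

$3,698.65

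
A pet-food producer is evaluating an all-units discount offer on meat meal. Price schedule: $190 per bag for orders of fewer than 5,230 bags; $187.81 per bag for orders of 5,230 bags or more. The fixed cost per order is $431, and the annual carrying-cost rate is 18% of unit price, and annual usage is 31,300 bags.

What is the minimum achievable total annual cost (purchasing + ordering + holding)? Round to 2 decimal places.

$5,969,434.57

H₁ = 18%×$190 = $34.2000;  H₂ = 18%×$187.81 = $33.8058
EOQ₁ = √(2×31,300×431/34.2000) = 888.20  (< 5,230, feasible at tier 1)
EOQ₂ = √(2×31,300×431/33.8058) = 893.37  (< 5,230 → use Q = 5,230 at tier-2 price)
TC(tier 1 (EOQ₁), Q≈888.2) = $5,977,376.58
TC(tier 2, Q≈5,230.0) = $5,969,434.57
Minimum at tier 2: $5,969,434.57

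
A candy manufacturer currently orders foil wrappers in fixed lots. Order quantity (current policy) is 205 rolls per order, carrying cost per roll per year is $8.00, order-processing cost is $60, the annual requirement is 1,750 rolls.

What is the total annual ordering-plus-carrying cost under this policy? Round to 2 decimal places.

Ordering: D/Q × S = 1,750/205 × $60 = $512.20
Holding:  Q/2 × H = 205/2 × $8 = $820.00
Total = $512.20 + $820.00 = $1,332.20

$1,332.20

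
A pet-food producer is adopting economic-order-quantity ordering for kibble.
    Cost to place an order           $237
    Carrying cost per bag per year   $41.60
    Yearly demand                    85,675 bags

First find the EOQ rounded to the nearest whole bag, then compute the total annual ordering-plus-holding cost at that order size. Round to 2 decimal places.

$41,101.99

Optimal lot size Q* = (2 × 85,675 × $237 / $41.6)^½ ≈ 988.03 → Q = 988 bags
Ordering: D/Q × S = 85,675/988 × $237 = $20,551.59
Holding:  Q/2 × H = 988/2 × $41.6 = $20,550.40
Total = $20,551.59 + $20,550.40 = $41,101.99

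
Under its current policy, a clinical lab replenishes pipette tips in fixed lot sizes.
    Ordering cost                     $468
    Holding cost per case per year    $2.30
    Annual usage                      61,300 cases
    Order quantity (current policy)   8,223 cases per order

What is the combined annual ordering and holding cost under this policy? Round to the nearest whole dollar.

$12,945

Annual ordering cost = (D/Q)·S = (61,300/8,223) × 468 = $3,488.80
Annual holding cost  = (Q/2)·H = (8,223/2) × 2.3 = $9,456.45
Total = $3,488.80 + $9,456.45 = $12,945.25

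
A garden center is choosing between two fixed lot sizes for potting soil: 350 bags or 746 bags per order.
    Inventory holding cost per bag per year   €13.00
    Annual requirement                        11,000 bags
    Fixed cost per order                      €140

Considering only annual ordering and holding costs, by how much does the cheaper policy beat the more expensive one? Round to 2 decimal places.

€238.34

Annual cost at Q: ordering D·S/Q plus holding Q·H/2.
TC(350) = (11,000/350)×140 + (350/2)×13 = €6,675.00
TC(746) = (11,000/746)×140 + (746/2)×13 = €6,913.34
Lots of 350 are cheaper by €238.34.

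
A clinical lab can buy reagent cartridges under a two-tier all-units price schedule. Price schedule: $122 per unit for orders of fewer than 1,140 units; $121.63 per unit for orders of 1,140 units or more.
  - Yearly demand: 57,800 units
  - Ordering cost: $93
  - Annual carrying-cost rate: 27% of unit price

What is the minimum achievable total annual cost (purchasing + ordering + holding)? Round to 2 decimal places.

$7,053,648.12

H₁ = 27%×$122 = $32.9400;  H₂ = 27%×$121.63 = $32.8401
EOQ₁ = √(2×57,800×93/32.9400) = 571.29  (< 1,140, feasible at tier 1)
EOQ₂ = √(2×57,800×93/32.8401) = 572.16  (< 1,140 → use Q = 1,140 at tier-2 price)
TC(tier 1 (EOQ₁), Q≈571.3) = $7,070,418.38
TC(tier 2, Q≈1,140.0) = $7,053,648.12
Minimum at tier 2: $7,053,648.12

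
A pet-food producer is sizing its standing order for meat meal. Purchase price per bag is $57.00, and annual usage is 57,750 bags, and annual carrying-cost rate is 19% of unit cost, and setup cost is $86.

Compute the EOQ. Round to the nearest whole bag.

958 bags

Holding cost per bag per year: H = 19% × $57 = $10.8300
Q* = √(2·D·S / H) = √(2·57,750·86 / 10.83) = √917,174.5 ≈ 957.69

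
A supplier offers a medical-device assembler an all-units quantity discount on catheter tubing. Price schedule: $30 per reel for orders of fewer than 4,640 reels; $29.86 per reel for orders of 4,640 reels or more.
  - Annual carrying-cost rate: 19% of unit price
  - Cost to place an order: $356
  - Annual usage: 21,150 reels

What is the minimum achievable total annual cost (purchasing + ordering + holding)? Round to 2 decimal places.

H₁ = 19%×$30 = $5.7000;  H₂ = 19%×$29.86 = $5.6734
EOQ₁ = √(2×21,150×356/5.7000) = 1,625.39  (< 4,640, feasible at tier 1)
EOQ₂ = √(2×21,150×356/5.6734) = 1,629.20  (< 4,640 → use Q = 4,640 at tier-2 price)
TC(tier 1 (EOQ₁), Q≈1,625.4) = $643,764.73
TC(tier 2, Q≈4,640.0) = $646,324.00
Minimum at tier 1 (EOQ₁): $643,764.73

$643,764.73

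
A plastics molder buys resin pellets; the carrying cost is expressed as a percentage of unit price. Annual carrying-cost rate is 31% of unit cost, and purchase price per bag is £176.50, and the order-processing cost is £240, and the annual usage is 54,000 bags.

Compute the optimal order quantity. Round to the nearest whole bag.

Holding cost per bag per year: H = 31% × £176.5 = £54.7150
EOQ = √(2DS/H) = √(2 × 54,000 × 240 / 54.715)
    = √(473,727.50) ≈ 688.28

688 bags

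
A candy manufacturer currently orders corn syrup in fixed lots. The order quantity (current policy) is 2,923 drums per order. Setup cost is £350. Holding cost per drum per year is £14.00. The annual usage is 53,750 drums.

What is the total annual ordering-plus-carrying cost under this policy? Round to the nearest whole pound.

Ordering: D/Q × S = 53,750/2,923 × £350 = £6,436.02
Holding:  Q/2 × H = 2,923/2 × £14 = £20,461.00
Total = £6,436.02 + £20,461.00 = £26,897.02

£26,897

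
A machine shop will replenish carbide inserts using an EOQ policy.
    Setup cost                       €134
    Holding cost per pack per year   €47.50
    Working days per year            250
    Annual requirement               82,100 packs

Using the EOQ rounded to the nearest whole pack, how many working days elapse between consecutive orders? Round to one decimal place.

2.1 days

EOQ = √(2DS/H) = √(2 × 82,100 × 134 / 47.5)
    = √(463,216.84) ≈ 680.60 → Q = 681 packs
Days between orders = 250 / (D/Q) = 250 / 120.558 ≈ 2.074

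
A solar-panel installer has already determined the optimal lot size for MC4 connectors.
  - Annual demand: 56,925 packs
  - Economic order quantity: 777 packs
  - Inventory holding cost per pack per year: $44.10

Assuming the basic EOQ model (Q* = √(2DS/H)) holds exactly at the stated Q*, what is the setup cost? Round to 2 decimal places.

Since Q* = (2DS/H)^½, squaring gives Q*²·H = 2DS.
S = Q²H / (2D) = 777² × 44.1 / (2 × 56,925) = 233.8555

$233.86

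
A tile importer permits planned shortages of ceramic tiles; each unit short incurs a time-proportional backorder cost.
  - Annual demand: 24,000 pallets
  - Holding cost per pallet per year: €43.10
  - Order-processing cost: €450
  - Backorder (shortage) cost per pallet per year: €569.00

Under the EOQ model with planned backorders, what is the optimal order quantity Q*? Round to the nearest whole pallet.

734 pallets

Basic EOQ = √(2·24,000·450/43.1) = 707.927
Backorder adjustment √((H+b)/b) = √((43.1+569)/569) = 1.0372
Q* = 707.927 × 1.0372 ≈ 734.25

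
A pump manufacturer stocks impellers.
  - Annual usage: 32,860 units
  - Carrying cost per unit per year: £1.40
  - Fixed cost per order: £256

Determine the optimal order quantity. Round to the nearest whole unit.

2DS/H = 2·32,860·256/1.4 = 12,017,371.43
EOQ = √12,017,371.43 ≈ 3,466.61

3,467 units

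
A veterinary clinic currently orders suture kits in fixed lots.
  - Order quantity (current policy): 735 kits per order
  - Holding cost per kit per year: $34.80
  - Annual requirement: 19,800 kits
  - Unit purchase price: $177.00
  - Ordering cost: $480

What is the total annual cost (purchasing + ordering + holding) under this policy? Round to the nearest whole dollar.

$3,530,320

Orders/yr = 19,800/735 = 26.939; ordering cost = 26.939 × $480 = $12,930.61
Average inventory = 735/2 = 367.5; holding cost = 367.5 × $34.8 = $12,789.00
Purchase cost = D·C = 19,800 × 177 = $3,504,600.00
Total = $12,930.61 + $12,789.00 + $3,504,600.00 = $3,530,319.61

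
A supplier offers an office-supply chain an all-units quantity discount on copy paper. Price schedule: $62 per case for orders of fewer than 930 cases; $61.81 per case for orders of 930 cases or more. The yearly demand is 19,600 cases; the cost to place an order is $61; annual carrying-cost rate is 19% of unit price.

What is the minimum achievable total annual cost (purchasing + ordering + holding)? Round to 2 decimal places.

$1,218,222.50

H₁ = 19%×$62 = $11.7800;  H₂ = 19%×$61.81 = $11.7439
EOQ₁ = √(2×19,600×61/11.7800) = 450.54  (< 930, feasible at tier 1)
EOQ₂ = √(2×19,600×61/11.7439) = 451.23  (< 930 → use Q = 930 at tier-2 price)
TC(tier 1 (EOQ₁), Q≈450.5) = $1,220,507.39
TC(tier 2, Q≈930.0) = $1,218,222.50
Minimum at tier 2: $1,218,222.50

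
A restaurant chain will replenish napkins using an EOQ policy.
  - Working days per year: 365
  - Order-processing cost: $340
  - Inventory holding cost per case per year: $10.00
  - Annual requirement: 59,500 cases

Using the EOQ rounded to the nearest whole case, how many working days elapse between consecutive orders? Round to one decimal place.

12.3 days

Optimal lot size Q* = (2 × 59,500 × $340 / $10)^½ ≈ 2,011.47 → Q = 2,011 cases
Cycle time = (working days × Q)/D = (365 × 2,011) / 59,500 = 12.336 days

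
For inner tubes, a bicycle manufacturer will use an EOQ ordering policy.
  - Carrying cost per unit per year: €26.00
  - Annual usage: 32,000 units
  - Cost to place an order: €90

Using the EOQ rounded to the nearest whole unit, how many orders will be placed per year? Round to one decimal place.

67.9 orders per year

2DS/H = 2·32,000·90/26 = 221,538.46
EOQ = √221,538.46 ≈ 470.68 → Q = 471
N = D/Q = 32,000/471 ≈ 67.941 orders/yr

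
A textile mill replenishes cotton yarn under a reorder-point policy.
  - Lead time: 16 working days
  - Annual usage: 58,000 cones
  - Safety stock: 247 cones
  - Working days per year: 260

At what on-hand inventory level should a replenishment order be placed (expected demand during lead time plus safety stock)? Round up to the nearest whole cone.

Daily demand d = 58,000 / 260 = 223.077 cones/day
Demand during lead time = 223.077 × 16 = 3,569.23
Reorder point = 3,569.23 + 247 = 3,816.23 → round up

3,817 cones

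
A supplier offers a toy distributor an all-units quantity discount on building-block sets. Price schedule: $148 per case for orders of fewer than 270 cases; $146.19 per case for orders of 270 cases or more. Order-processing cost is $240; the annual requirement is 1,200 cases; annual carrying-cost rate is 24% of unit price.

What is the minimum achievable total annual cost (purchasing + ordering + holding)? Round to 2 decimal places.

$181,231.22

H₁ = 24%×$148 = $35.5200;  H₂ = 24%×$146.19 = $35.0856
EOQ₁ = √(2×1,200×240/35.5200) = 127.34  (< 270, feasible at tier 1)
EOQ₂ = √(2×1,200×240/35.0856) = 128.13  (< 270 → use Q = 270 at tier-2 price)
TC(tier 1 (EOQ₁), Q≈127.3) = $182,123.22
TC(tier 2, Q≈270.0) = $181,231.22
Minimum at tier 2: $181,231.22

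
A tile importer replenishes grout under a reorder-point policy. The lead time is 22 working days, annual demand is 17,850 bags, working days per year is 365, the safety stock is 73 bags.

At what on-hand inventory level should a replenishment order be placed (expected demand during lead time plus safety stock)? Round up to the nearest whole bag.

1,149 bags

Daily demand d = 17,850 / 365 = 48.904 bags/day
Demand during lead time = 48.904 × 22 = 1,075.89
Reorder point = 1,075.89 + 73 = 1,148.89 → round up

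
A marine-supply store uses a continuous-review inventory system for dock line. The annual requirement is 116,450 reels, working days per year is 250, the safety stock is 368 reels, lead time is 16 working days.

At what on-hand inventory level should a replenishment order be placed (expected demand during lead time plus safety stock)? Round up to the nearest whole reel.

Daily demand d = 116,450 / 250 = 465.800 reels/day
Demand during lead time = 465.800 × 16 = 7,452.80
Reorder point = 7,452.80 + 368 = 7,820.80 → round up

7,821 reels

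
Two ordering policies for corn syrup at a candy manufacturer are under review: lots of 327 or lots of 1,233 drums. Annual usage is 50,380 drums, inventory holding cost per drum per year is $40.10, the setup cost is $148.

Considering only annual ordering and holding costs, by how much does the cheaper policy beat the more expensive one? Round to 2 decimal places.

$1,410.58

Annual cost at Q: ordering D·S/Q plus holding Q·H/2.
TC(327) = (50,380/327)×148 + (327/2)×40.1 = $29,358.31
TC(1,233) = (50,380/1,233)×148 + (1,233/2)×40.1 = $30,768.88
Lots of 327 are cheaper by $1,410.58.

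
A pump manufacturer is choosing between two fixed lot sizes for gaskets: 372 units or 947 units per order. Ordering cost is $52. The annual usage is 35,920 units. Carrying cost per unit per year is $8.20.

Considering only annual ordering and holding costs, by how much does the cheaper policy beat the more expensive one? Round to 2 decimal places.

$691.20

For each Q, cost = (D/Q)·S + (Q/2)·H.
TC(372) = (35,920/372)×52 + (372/2)×8.2 = $6,546.28
TC(947) = (35,920/947)×52 + (947/2)×8.2 = $5,855.08
Cheaper: Q = 947.  Difference = $691.20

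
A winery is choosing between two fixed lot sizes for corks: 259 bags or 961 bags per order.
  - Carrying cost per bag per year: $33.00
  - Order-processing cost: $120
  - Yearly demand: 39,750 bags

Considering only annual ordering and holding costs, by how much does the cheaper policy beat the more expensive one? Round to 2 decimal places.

For each Q, cost = (D/Q)·S + (Q/2)·H.
TC(259) = (39,750/259)×120 + (259/2)×33 = $22,690.49
TC(961) = (39,750/961)×120 + (961/2)×33 = $20,820.08
|ΔTC| = |$22,690.49 − $20,820.08| = $1,870.41

$1,870.41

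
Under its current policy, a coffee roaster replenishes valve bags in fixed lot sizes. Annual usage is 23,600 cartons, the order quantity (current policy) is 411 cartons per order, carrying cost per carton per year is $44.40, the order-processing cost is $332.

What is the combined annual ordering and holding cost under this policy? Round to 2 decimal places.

Annual ordering cost = (D/Q)·S = (23,600/411) × 332 = $19,063.75
Annual holding cost  = (Q/2)·H = (411/2) × 44.4 = $9,124.20
Total = $19,063.75 + $9,124.20 = $28,187.95

$28,187.95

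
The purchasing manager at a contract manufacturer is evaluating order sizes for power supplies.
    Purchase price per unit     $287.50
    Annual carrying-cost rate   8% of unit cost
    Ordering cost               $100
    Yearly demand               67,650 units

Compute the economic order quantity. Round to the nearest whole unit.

767 units

Holding cost per unit per year: H = 8% × $287.5 = $23.0000
EOQ = √(2DS/H) = √(2 × 67,650 × 100 / 23)
    = √(588,260.87) ≈ 766.98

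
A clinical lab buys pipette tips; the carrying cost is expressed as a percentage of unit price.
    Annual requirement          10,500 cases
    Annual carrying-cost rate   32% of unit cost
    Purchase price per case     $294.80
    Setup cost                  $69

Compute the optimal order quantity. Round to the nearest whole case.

124 cases

Holding cost per case per year: H = 32% × $294.8 = $94.3360
2DS/H = 2·10,500·69/94.336 = 15,359.99
EOQ = √15,359.99 ≈ 123.94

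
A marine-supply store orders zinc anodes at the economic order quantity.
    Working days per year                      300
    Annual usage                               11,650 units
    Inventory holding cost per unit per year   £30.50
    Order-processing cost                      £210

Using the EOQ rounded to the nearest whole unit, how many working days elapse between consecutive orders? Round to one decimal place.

10.3 days

EOQ = √(2DS/H) = √(2 × 11,650 × 210 / 30.5)
    = √(160,426.23) ≈ 400.53 → Q = 401 units
T = Q/D × 300 days = 401/11,650 × 300 = 10.326 days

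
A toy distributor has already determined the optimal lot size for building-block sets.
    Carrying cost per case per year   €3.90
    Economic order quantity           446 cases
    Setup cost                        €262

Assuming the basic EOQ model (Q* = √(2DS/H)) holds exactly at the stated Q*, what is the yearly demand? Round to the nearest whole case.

EOQ relation: Q² = 2DS/H, so rearrange for the unknown.
D = Q²H / (2S) = 446² × 3.9 / (2 × 262) = 1,480.48

1,480 cases per year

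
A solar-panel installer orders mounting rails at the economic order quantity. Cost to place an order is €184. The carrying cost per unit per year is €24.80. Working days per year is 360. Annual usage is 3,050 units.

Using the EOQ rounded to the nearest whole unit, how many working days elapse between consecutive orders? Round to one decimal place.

Q* = √(2·D·S / H) = √(2·3,050·184 / 24.8) = √45,258.1 ≈ 212.74 → Q = 213 units
Cycle time = (working days × Q)/D = (360 × 213) / 3,050 = 25.141 days

25.1 days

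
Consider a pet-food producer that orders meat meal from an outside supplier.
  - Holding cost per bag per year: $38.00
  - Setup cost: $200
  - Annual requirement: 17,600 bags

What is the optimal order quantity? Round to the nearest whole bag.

EOQ = √(2DS/H) = √(2 × 17,600 × 200 / 38)
    = √(185,263.16) ≈ 430.42

430 bags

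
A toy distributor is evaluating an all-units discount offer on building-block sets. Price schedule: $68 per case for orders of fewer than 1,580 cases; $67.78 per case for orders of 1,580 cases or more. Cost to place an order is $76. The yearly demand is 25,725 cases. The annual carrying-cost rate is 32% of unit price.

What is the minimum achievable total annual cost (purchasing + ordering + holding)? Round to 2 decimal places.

H₁ = 32%×$68 = $21.7600;  H₂ = 32%×$67.78 = $21.6896
EOQ₁ = √(2×25,725×76/21.7600) = 423.91  (< 1,580, feasible at tier 1)
EOQ₂ = √(2×25,725×76/21.6896) = 424.59  (< 1,580 → use Q = 1,580 at tier-2 price)
TC(tier 1 (EOQ₁), Q≈423.9) = $1,758,524.20
TC(tier 2, Q≈1,580.0) = $1,762,012.69
Minimum at tier 1 (EOQ₁): $1,758,524.20

$1,758,524.20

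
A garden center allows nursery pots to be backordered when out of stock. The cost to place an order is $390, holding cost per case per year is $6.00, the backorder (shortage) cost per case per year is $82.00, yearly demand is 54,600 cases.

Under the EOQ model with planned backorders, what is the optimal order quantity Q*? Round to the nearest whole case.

Basic EOQ = √(2·54,600·390/6) = 2,664.207
Backorder adjustment √((H+b)/b) = √((6+82)/82) = 1.0359
Q* = 2,664.207 × 1.0359 ≈ 2,759.96

2,760 cases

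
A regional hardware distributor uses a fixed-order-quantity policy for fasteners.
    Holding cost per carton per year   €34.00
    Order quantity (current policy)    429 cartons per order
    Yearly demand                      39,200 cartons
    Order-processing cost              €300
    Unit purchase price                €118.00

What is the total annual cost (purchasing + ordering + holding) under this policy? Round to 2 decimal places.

€4,660,305.59

Orders/yr = 39,200/429 = 91.375; ordering cost = 91.375 × €300 = €27,412.59
Average inventory = 429/2 = 214.5; holding cost = 214.5 × €34 = €7,293.00
Purchase cost = D·C = 39,200 × 118 = €4,625,600.00
Total = €27,412.59 + €7,293.00 + €4,625,600.00 = €4,660,305.59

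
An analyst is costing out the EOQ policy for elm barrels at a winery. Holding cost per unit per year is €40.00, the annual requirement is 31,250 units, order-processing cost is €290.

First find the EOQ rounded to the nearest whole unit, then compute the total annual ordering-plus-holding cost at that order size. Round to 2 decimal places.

€26,925.82

EOQ = √(2DS/H) = √(2 × 31,250 × 290 / 40)
    = √(453,125.00) ≈ 673.15 → Q = 673 units
Orders/yr = 31,250/673 = 46.434; ordering cost = 46.434 × €290 = €13,465.82
Average inventory = 673/2 = 336.5; holding cost = 336.5 × €40 = €13,460.00
Total = €13,465.82 + €13,460.00 = €26,925.82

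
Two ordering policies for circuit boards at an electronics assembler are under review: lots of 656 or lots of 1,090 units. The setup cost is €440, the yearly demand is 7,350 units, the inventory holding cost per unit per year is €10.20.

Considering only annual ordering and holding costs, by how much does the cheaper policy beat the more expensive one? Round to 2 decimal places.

Annual cost at Q: ordering D·S/Q plus holding Q·H/2.
TC(656) = (7,350/656)×440 + (656/2)×10.2 = €8,275.48
TC(1,090) = (7,350/1,090)×440 + (1,090/2)×10.2 = €8,525.97
Cheaper: Q = 656.  Difference = €250.49

€250.49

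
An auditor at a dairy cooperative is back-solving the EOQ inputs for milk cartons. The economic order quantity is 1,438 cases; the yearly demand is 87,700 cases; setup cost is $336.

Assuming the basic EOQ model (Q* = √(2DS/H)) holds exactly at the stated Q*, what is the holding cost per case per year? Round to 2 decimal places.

From Q* = √(2DS/H) ⇒ Q*² = 2DS/H.
H = 2DS / Q² = 2 × 87,700 × 336 / 1,438² = 28.5004

$28.50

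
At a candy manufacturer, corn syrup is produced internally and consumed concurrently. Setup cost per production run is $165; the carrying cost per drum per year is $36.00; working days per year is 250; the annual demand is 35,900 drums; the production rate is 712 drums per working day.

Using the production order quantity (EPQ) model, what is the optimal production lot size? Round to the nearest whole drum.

d = 35,900/250 = 143.6000 drums/day;  effective holding cost H(1 − d/p) = 36·(1 − 143.6000/712) = 28.73933
Q* = √(2DS / H_eff) = √(2·35,900·165 / 28.73933) ≈ 642.05

642 drums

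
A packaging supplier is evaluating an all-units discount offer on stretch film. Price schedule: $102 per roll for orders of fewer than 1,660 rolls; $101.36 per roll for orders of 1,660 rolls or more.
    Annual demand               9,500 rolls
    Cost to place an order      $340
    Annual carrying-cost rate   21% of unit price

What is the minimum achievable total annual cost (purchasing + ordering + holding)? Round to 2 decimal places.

H₁ = 21%×$102 = $21.4200;  H₂ = 21%×$101.36 = $21.2856
EOQ₁ = √(2×9,500×340/21.4200) = 549.17  (< 1,660, feasible at tier 1)
EOQ₂ = √(2×9,500×340/21.2856) = 550.90  (< 1,660 → use Q = 1,660 at tier-2 price)
TC(tier 1 (EOQ₁), Q≈549.2) = $980,763.21
TC(tier 2, Q≈1,660.0) = $982,532.83
Minimum at tier 1 (EOQ₁): $980,763.21

$980,763.21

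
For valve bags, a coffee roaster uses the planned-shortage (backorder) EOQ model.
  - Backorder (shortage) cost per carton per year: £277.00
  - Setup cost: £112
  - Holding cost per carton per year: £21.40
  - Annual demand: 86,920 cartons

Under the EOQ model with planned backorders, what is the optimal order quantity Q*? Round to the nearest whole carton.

Basic EOQ = √(2·86,920·112/21.4) = 953.843
Backorder adjustment √((H+b)/b) = √((21.4+277)/277) = 1.0379
Q* = 953.843 × 1.0379 ≈ 990.00

990 cartons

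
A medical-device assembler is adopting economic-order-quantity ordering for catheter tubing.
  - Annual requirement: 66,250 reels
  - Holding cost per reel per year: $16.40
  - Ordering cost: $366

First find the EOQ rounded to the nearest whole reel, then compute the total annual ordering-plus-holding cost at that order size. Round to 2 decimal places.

$28,201.38

EOQ = √(2DS/H) = √(2 × 66,250 × 366 / 16.4)
    = √(2,957,012.20) ≈ 1,719.60 → Q = 1,720 reels
Annual ordering cost = (D/Q)·S = (66,250/1,720) × 366 = $14,097.38
Annual holding cost  = (Q/2)·H = (1,720/2) × 16.4 = $14,104.00
Total = $14,097.38 + $14,104.00 = $28,201.38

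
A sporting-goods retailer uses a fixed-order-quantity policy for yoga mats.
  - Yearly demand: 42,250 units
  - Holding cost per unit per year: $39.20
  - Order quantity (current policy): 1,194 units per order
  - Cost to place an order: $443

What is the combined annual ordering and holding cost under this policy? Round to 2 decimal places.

$39,078.07

Ordering: D/Q × S = 42,250/1,194 × $443 = $15,675.67
Holding:  Q/2 × H = 1,194/2 × $39.2 = $23,402.40
Total = $15,675.67 + $23,402.40 = $39,078.07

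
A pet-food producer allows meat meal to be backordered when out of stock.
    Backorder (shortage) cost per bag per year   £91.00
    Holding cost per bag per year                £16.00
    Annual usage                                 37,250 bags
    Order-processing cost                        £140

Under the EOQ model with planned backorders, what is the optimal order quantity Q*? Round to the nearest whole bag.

875 bags

Q* = √(2DS/H) · √((H + b)/b)
   = √(2 × 37,250 × 140 / 16) · √((16 + 91) / 91)
   = 807.388 × 1.0844 ≈ 875.49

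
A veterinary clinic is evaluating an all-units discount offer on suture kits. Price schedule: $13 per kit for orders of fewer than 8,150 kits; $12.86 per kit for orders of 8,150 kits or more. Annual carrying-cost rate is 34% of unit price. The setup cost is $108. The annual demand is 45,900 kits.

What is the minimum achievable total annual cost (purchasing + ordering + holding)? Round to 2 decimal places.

$603,319.79

H₁ = 34%×$13 = $4.4200;  H₂ = 34%×$12.86 = $4.3724
EOQ₁ = √(2×45,900×108/4.4200) = 1,497.69  (< 8,150, feasible at tier 1)
EOQ₂ = √(2×45,900×108/4.3724) = 1,505.82  (< 8,150 → use Q = 8,150 at tier-2 price)
TC(tier 1 (EOQ₁), Q≈1,497.7) = $603,319.79
TC(tier 2, Q≈8,150.0) = $608,699.78
Minimum at tier 1 (EOQ₁): $603,319.79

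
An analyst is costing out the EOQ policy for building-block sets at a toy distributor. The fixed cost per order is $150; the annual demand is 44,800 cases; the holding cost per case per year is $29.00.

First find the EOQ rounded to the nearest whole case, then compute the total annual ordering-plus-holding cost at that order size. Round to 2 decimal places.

EOQ = √(2DS/H) = √(2 × 44,800 × 150 / 29)
    = √(463,448.28) ≈ 680.77 → Q = 681 cases
Orders/yr = 44,800/681 = 65.786; ordering cost = 65.786 × $150 = $9,867.84
Average inventory = 681/2 = 340.5; holding cost = 340.5 × $29 = $9,874.50
Total = $9,867.84 + $9,874.50 = $19,742.34

$19,742.34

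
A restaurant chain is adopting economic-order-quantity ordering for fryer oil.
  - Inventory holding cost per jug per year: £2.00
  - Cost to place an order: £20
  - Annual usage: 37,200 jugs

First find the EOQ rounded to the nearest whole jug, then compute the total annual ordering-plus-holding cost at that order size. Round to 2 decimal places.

EOQ = √(2DS/H) = √(2 × 37,200 × 20 / 2)
    = √(744,000.00) ≈ 862.55 → Q = 863 jugs
Annual ordering cost = (D/Q)·S = (37,200/863) × 20 = £862.11
Annual holding cost  = (Q/2)·H = (863/2) × 2 = £863.00
Total = £862.11 + £863.00 = £1,725.11

£1,725.11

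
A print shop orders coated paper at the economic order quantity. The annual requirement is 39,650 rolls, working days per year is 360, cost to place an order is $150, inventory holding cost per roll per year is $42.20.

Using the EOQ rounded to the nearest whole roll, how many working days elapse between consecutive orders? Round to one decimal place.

2DS/H = 2·39,650·150/42.2 = 281,872.04
EOQ = √281,872.04 ≈ 530.92 → Q = 531 rolls
Cycle time = (working days × Q)/D = (360 × 531) / 39,650 = 4.821 days

4.8 days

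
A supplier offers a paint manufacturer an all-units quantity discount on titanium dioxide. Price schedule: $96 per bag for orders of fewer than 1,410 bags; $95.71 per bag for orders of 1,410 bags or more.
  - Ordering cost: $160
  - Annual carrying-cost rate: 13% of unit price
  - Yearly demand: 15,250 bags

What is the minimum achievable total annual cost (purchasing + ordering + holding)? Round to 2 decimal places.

H₁ = 13%×$96 = $12.4800;  H₂ = 13%×$95.71 = $12.4423
EOQ₁ = √(2×15,250×160/12.4800) = 625.32  (< 1,410, feasible at tier 1)
EOQ₂ = √(2×15,250×160/12.4423) = 626.27  (< 1,410 → use Q = 1,410 at tier-2 price)
TC(tier 1 (EOQ₁), Q≈625.3) = $1,471,804.00
TC(tier 2, Q≈1,410.0) = $1,470,079.82
Minimum at tier 2: $1,470,079.82

$1,470,079.82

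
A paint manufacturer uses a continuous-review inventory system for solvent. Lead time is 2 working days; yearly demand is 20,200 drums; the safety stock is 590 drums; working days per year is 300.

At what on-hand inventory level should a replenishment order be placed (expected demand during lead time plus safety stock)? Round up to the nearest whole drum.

725 drums

Daily demand d = 20,200 / 300 = 67.333 drums/day
Demand during lead time = 67.333 × 2 = 134.67
Reorder point = 134.67 + 590 = 724.67 → round up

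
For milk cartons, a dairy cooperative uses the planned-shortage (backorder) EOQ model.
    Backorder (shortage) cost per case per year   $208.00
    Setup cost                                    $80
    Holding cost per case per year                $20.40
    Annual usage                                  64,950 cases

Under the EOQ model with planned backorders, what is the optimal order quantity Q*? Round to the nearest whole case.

748 cases

Q* = √(2DS/H) · √((H + b)/b)
   = √(2 × 64,950 × 80 / 20.4) · √((20.4 + 208) / 208)
   = 713.731 × 1.0479 ≈ 747.91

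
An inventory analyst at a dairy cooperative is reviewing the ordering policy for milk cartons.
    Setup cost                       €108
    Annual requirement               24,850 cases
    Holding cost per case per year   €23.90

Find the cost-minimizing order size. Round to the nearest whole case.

474 cases

Q* = √(2·D·S / H) = √(2·24,850·108 / 23.9) = √224,585.8 ≈ 473.90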